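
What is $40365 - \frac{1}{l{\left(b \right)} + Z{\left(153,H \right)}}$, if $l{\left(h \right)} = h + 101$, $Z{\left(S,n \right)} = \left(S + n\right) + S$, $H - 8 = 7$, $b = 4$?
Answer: $\frac{17195489}{426} \approx 40365.0$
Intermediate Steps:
$H = 15$ ($H = 8 + 7 = 15$)
$Z{\left(S,n \right)} = n + 2 S$
$l{\left(h \right)} = 101 + h$
$40365 - \frac{1}{l{\left(b \right)} + Z{\left(153,H \right)}} = 40365 - \frac{1}{\left(101 + 4\right) + \left(15 + 2 \cdot 153\right)} = 40365 - \frac{1}{105 + \left(15 + 306\right)} = 40365 - \frac{1}{105 + 321} = 40365 - \frac{1}{426} = \frac{17195489}{426}$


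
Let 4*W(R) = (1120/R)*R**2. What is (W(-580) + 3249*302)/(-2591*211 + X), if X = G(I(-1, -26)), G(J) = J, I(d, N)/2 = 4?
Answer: -818798/546693 ≈ -1.4977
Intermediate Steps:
I(d, N) = 8 (I(d, N) = 2*4 = 8)
X = 8
W(R) = 280*R (W(R) = ((1120/R)*R**2)/4 = (1120*R)/4 = 280*R)
(W(-580) + 3249*302)/(-2591*211 + X) = (280*(-580) + 3249*302)/(-2591*211 + 8) = (-162400 + 981198)/(-546701 + 8) = 818798/(-546693) = 818798*(-1/546693) = -818798/546693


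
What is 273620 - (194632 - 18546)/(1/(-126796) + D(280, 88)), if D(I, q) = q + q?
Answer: 6083802913444/22316095 ≈ 2.7262e+5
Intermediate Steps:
D(I, q) = 2*q
273620 - (194632 - 18546)/(1/(-126796) + D(280, 88)) = 273620 - (194632 - 18546)/(1/(-126796) + 2*88) = 273620 - 176086/(-1/126796 + 176) = 273620 - 176086/22316095/126796 = 273620 - 176086*126796/22316095 = 273620 - 1*22327000456/22316095 = 273620 - 22327000456/22316095 = 6083802913444/22316095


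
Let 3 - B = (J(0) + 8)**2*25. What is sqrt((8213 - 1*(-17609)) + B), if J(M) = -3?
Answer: 60*sqrt(7) ≈ 158.75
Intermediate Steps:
B = -622 (B = 3 - (-3 + 8)**2*25 = 3 - 5**2*25 = 3 - 25*25 = 3 - 1*625 = 3 - 625 = -622)
sqrt((8213 - 1*(-17609)) + B) = sqrt((8213 - 1*(-17609)) - 622) = sqrt((8213 + 17609) - 622) = sqrt(25822 - 622) = sqrt(25200) = 60*sqrt(7)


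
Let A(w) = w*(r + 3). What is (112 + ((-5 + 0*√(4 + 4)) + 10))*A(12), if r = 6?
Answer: 12636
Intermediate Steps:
A(w) = 9*w (A(w) = w*(6 + 3) = w*9 = 9*w)
(112 + ((-5 + 0*√(4 + 4)) + 10))*A(12) = (112 + ((-5 + 0*√(4 + 4)) + 10))*(9*12) = (112 + ((-5 + 0*√8) + 10))*108 = (112 + ((-5 + 0*(2*√2)) + 10))*108 = (112 + ((-5 + 0) + 10))*108 = (112 + (-5 + 10))*108 = (112 + 5)*108 = 117*108 = 12636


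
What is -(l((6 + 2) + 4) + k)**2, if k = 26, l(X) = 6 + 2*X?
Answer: -3136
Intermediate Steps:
-(l((6 + 2) + 4) + k)**2 = -((6 + 2*((6 + 2) + 4)) + 26)**2 = -((6 + 2*(8 + 4)) + 26)**2 = -((6 + 2*12) + 26)**2 = -((6 + 24) + 26)**2 = -(30 + 26)**2 = -1*56**2 = -1*3136 = -3136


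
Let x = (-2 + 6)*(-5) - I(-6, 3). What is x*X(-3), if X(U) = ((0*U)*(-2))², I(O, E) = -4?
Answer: 0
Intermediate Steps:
X(U) = 0 (X(U) = (0*(-2))² = 0² = 0)
x = -16 (x = (-2 + 6)*(-5) - 1*(-4) = 4*(-5) + 4 = -20 + 4 = -16)
x*X(-3) = -16*0 = 0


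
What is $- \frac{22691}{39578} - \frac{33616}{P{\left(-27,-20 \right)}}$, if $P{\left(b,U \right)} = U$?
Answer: $\frac{332500057}{197890} \approx 1680.2$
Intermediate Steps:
$- \frac{22691}{39578} - \frac{33616}{P{\left(-27,-20 \right)}} = - \frac{22691}{39578} - \frac{33616}{-20} = \left(-22691\right) \frac{1}{39578} - - \frac{8404}{5} = - \frac{22691}{39578} + \frac{8404}{5} = \frac{332500057}{197890}$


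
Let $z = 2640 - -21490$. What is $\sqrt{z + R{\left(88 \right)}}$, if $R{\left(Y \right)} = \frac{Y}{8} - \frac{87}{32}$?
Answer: $\frac{15 \sqrt{6866}}{8} \approx 155.36$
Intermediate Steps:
$z = 24130$ ($z = 2640 + 21490 = 24130$)
$R{\left(Y \right)} = - \frac{87}{32} + \frac{Y}{8}$ ($R{\left(Y \right)} = Y \frac{1}{8} - \frac{87}{32} = \frac{Y}{8} - \frac{87}{32} = - \frac{87}{32} + \frac{Y}{8}$)
$\sqrt{z + R{\left(88 \right)}} = \sqrt{24130 + \left(- \frac{87}{32} + \frac{1}{8} \cdot 88\right)} = \sqrt{24130 + \left(- \frac{87}{32} + 11\right)} = \sqrt{24130 + \frac{265}{32}} = \sqrt{\frac{772425}{32}} = \frac{15 \sqrt{6866}}{8}$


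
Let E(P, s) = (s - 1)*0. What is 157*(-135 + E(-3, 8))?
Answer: -21195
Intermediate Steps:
E(P, s) = 0 (E(P, s) = (-1 + s)*0 = 0)
157*(-135 + E(-3, 8)) = 157*(-135 + 0) = 157*(-135) = -21195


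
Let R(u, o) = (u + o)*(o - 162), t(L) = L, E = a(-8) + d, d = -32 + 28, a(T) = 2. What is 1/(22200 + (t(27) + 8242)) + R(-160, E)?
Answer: 809500393/30469 ≈ 26568.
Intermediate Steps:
d = -4
E = -2 (E = 2 - 4 = -2)
R(u, o) = (-162 + o)*(o + u) (R(u, o) = (o + u)*(-162 + o) = (-162 + o)*(o + u))
1/(22200 + (t(27) + 8242)) + R(-160, E) = 1/(22200 + (27 + 8242)) + ((-2)**2 - 162*(-2) - 162*(-160) - 2*(-160)) = 1/(22200 + 8269) + (4 + 324 + 25920 + 320) = 1/30469 + 26568 = 809500393/30469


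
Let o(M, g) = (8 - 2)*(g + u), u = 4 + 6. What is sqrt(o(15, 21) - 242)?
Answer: 2*I*sqrt(14) ≈ 7.4833*I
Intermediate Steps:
u = 10
o(M, g) = 60 + 6*g (o(M, g) = (8 - 2)*(g + 10) = 6*(10 + g) = 60 + 6*g)
sqrt(o(15, 21) - 242) = sqrt((60 + 6*21) - 242) = sqrt((60 + 126) - 242) = sqrt(186 - 242) = sqrt(-56) = 2*I*sqrt(14)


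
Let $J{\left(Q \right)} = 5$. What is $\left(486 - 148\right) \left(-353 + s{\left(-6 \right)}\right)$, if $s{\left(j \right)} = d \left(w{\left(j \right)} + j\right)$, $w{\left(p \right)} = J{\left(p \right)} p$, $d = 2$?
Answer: $-143650$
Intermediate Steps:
$w{\left(p \right)} = 5 p$
$s{\left(j \right)} = 12 j$ ($s{\left(j \right)} = 2 \left(5 j + j\right) = 2 \cdot 6 j = 12 j$)
$\left(486 - 148\right) \left(-353 + s{\left(-6 \right)}\right) = \left(486 - 148\right) \left(-353 + 12 \left(-6\right)\right) = 338 \left(-353 - 72\right) = 338 \left(-425\right) = -143650$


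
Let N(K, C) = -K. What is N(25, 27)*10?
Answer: -250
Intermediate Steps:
N(25, 27)*10 = -1*25*10 = -25*10 = -250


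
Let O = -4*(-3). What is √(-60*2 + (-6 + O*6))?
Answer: 3*I*√6 ≈ 7.3485*I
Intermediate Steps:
O = 12
√(-60*2 + (-6 + O*6)) = √(-60*2 + (-6 + 12*6)) = √(-12*10 + (-6 + 72)) = √(-120 + 66) = √(-54) = 3*I*√6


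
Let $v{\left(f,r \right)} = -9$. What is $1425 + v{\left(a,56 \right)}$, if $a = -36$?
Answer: $1416$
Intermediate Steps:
$1425 + v{\left(a,56 \right)} = 1425 - 9 = 1416$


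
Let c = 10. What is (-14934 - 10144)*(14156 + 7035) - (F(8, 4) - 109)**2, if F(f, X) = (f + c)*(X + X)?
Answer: -531429123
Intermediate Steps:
F(f, X) = 2*X*(10 + f) (F(f, X) = (f + 10)*(X + X) = (10 + f)*(2*X) = 2*X*(10 + f))
(-14934 - 10144)*(14156 + 7035) - (F(8, 4) - 109)**2 = (-14934 - 10144)*(14156 + 7035) - (2*4*(10 + 8) - 109)**2 = -25078*21191 - (2*4*18 - 109)**2 = -531427898 - (144 - 109)**2 = -531427898 - 1*35**2 = -531427898 - 1*1225 = -531427898 - 1225 = -531429123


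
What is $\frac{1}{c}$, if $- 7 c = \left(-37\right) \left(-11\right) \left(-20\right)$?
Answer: $\frac{7}{8140} \approx 0.00085995$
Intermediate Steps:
$c = \frac{8140}{7}$ ($c = - \frac{\left(-37\right) \left(-11\right) \left(-20\right)}{7} = - \frac{407 \left(-20\right)}{7} = \left(- \frac{1}{7}\right) \left(-8140\right) = \frac{8140}{7} \approx 1162.9$)
$\frac{1}{c} = \frac{1}{\frac{8140}{7}} = \frac{7}{8140}$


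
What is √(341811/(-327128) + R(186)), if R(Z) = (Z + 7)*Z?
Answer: √960357776895006/163564 ≈ 189.46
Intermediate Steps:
R(Z) = Z*(7 + Z) (R(Z) = (7 + Z)*Z = Z*(7 + Z))
√(341811/(-327128) + R(186)) = √(341811/(-327128) + 186*(7 + 186)) = √(341811*(-1/327128) + 186*193) = √(-341811/327128 + 35898) = √(11742899133/327128) = √960357776895006/163564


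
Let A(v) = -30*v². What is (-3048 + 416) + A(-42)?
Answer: -55552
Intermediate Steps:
(-3048 + 416) + A(-42) = (-3048 + 416) - 30*(-42)² = -2632 - 30*1764 = -2632 - 52920 = -55552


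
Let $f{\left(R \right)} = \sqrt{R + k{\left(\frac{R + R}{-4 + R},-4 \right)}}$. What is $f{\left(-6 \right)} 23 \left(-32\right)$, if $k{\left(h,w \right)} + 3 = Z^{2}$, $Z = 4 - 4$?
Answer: $- 2208 i \approx - 2208.0 i$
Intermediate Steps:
$Z = 0$ ($Z = 4 - 4 = 0$)
$k{\left(h,w \right)} = -3$ ($k{\left(h,w \right)} = -3 + 0^{2} = -3 + 0 = -3$)
$f{\left(R \right)} = \sqrt{-3 + R}$ ($f{\left(R \right)} = \sqrt{R - 3} = \sqrt{-3 + R}$)
$f{\left(-6 \right)} 23 \left(-32\right) = \sqrt{-3 - 6} \cdot 23 \left(-32\right) = \sqrt{-9} \cdot 23 \left(-32\right) = 3 i 23 \left(-32\right) = 69 i \left(-32\right) = - 2208 i$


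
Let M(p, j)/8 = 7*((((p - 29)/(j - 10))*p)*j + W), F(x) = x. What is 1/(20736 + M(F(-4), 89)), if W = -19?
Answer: 79/2211976 ≈ 3.5715e-5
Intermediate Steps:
M(p, j) = -1064 + 56*j*p*(-29 + p)/(-10 + j) (M(p, j) = 8*(7*((((p - 29)/(j - 10))*p)*j - 19)) = 8*(7*((((-29 + p)/(-10 + j))*p)*j - 19)) = 8*(7*((p*(-29 + p)/(-10 + j))*j - 19)) = 8*(7*(j*p*(-29 + p)/(-10 + j) - 19)) = 8*(7*(-19 + j*p*(-29 + p)/(-10 + j))) = 8*(-133 + 7*j*p*(-29 + p)/(-10 + j)) = -1064 + 56*j*p*(-29 + p)/(-10 + j))
1/(20736 + M(F(-4), 89)) = 1/(20736 + 56*(190 - 19*89 + 89*(-4)² - 29*89*(-4))/(-10 + 89)) = 1/(20736 + 56*(190 - 1691 + 89*16 + 10324)/79) = 1/(20736 + 56*(1/79)*(190 - 1691 + 1424 + 10324)) = 1/(20736 + 56*(1/79)*10247) = 1/(20736 + 573832/79) = 1/(2211976/79) = 79/2211976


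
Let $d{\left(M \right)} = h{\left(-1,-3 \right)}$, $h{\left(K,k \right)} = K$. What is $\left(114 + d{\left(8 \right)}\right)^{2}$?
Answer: $12769$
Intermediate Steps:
$d{\left(M \right)} = -1$
$\left(114 + d{\left(8 \right)}\right)^{2} = \left(114 - 1\right)^{2} = 113^{2} = 12769$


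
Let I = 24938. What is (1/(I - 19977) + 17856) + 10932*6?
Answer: 413985529/4961 ≈ 83448.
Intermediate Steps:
(1/(I - 19977) + 17856) + 10932*6 = (1/(24938 - 19977) + 17856) + 10932*6 = (1/4961 + 17856) + 65592 = 88583617/4961 + 65592 = 413985529/4961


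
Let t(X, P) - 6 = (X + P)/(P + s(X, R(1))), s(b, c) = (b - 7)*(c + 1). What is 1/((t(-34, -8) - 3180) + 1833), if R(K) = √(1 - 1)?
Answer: -7/9381 ≈ -0.00074619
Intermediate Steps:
R(K) = 0 (R(K) = √0 = 0)
s(b, c) = (1 + c)*(-7 + b) (s(b, c) = (-7 + b)*(1 + c) = (1 + c)*(-7 + b))
t(X, P) = 6 + (P + X)/(-7 + P + X) (t(X, P) = 6 + (X + P)/(P + (-7 + X - 7*0 + X*0)) = 6 + (P + X)/(P + (-7 + X + 0 + 0)) = 6 + (P + X)/(P + (-7 + X)) = 6 + (P + X)/(-7 + P + X))
1/((t(-34, -8) - 3180) + 1833) = 1/((7*(-6 - 8 - 34)/(-7 - 8 - 34) - 3180) + 1833) = 1/((7*(-48)/(-49) - 3180) + 1833) = 1/((7*(-1/49)*(-48) - 3180) + 1833) = 1/((48/7 - 3180) + 1833) = 1/(-22212/7 + 1833) = 1/(-9381/7) = -7/9381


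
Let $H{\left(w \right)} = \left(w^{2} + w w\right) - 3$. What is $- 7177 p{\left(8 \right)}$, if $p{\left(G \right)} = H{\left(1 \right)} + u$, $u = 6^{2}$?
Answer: $-251195$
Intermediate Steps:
$u = 36$
$H{\left(w \right)} = -3 + 2 w^{2}$ ($H{\left(w \right)} = \left(w^{2} + w^{2}\right) - 3 = 2 w^{2} - 3 = -3 + 2 w^{2}$)
$p{\left(G \right)} = 35$ ($p{\left(G \right)} = \left(-3 + 2 \cdot 1^{2}\right) + 36 = \left(-3 + 2 \cdot 1\right) + 36 = \left(-3 + 2\right) + 36 = -1 + 36 = 35$)
$- 7177 p{\left(8 \right)} = \left(-7177\right) 35 = -251195$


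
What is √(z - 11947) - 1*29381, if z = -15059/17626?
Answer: -29381 + 3*I*√412434457834/17626 ≈ -29381.0 + 109.31*I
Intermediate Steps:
z = -15059/17626 (z = -15059*1/17626 = -15059/17626 ≈ -0.85436)
√(z - 11947) - 1*29381 = √(-15059/17626 - 11947) - 1*29381 = √(-210592881/17626) - 29381 = 3*I*√412434457834/17626 - 29381 = -29381 + 3*I*√412434457834/17626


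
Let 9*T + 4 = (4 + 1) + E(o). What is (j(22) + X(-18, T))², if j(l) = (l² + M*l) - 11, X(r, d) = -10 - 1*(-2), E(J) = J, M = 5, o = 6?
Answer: 330625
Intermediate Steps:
T = 7/9 (T = -4/9 + ((4 + 1) + 6)/9 = -4/9 + (5 + 6)/9 = -4/9 + (⅑)*11 = -4/9 + 11/9 = 7/9 ≈ 0.77778)
X(r, d) = -8 (X(r, d) = -10 + 2 = -8)
j(l) = -11 + l² + 5*l (j(l) = (l² + 5*l) - 11 = -11 + l² + 5*l)
(j(22) + X(-18, T))² = ((-11 + 22² + 5*22) - 8)² = ((-11 + 484 + 110) - 8)² = (583 - 8)² = 575² = 330625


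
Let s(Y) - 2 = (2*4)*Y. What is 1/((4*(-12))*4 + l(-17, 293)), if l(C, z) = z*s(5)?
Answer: 1/12114 ≈ 8.2549e-5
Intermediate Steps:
s(Y) = 2 + 8*Y (s(Y) = 2 + (2*4)*Y = 2 + 8*Y)
l(C, z) = 42*z (l(C, z) = z*(2 + 8*5) = z*(2 + 40) = z*42 = 42*z)
1/((4*(-12))*4 + l(-17, 293)) = 1/((4*(-12))*4 + 42*293) = 1/(-48*4 + 12306) = 1/(-192 + 12306) = 1/12114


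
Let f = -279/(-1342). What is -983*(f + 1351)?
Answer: -1782494543/1342 ≈ -1.3282e+6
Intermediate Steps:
f = 279/1342 (f = -279*(-1/1342) = 279/1342 ≈ 0.20790)
-983*(f + 1351) = -983*(279/1342 + 1351) = -983*1813321/1342 = -1782494543/1342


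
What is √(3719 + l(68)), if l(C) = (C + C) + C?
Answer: √3923 ≈ 62.634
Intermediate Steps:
l(C) = 3*C (l(C) = 2*C + C = 3*C)
√(3719 + l(68)) = √(3719 + 3*68) = √(3719 + 204) = √3923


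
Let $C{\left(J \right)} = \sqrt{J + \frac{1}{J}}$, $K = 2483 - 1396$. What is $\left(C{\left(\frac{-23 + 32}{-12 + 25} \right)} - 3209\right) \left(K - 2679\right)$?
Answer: $5108728 - \frac{7960 \sqrt{130}}{39} \approx 5.1064 \cdot 10^{6}$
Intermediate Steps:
$K = 1087$
$\left(C{\left(\frac{-23 + 32}{-12 + 25} \right)} - 3209\right) \left(K - 2679\right) = \left(\sqrt{\frac{-23 + 32}{-12 + 25} + \frac{1}{\left(-23 + 32\right) \frac{1}{-12 + 25}}} - 3209\right) \left(1087 - 2679\right) = \left(\sqrt{\frac{9}{13} + \frac{1}{9 \cdot \frac{1}{13}}} - 3209\right) \left(-1592\right) = \left(\sqrt{9 \cdot \frac{1}{13} + \frac{1}{9 \cdot \frac{1}{13}}} - 3209\right) \left(-1592\right) = \left(\sqrt{\frac{9}{13} + \frac{1}{\frac{9}{13}}} - 3209\right) \left(-1592\right) = \left(\sqrt{\frac{9}{13} + \frac{13}{9}} - 3209\right) \left(-1592\right) = \left(\sqrt{\frac{250}{117}} - 3209\right) \left(-1592\right) = \left(\frac{5 \sqrt{130}}{39} - 3209\right) \left(-1592\right) = \left(-3209 + \frac{5 \sqrt{130}}{39}\right) \left(-1592\right) = 5108728 - \frac{7960 \sqrt{130}}{39}$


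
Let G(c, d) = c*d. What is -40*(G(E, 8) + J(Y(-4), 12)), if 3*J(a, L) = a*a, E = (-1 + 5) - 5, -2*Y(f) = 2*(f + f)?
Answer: -1600/3 ≈ -533.33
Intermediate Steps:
Y(f) = -2*f (Y(f) = -(f + f) = -2*f)
E = -1 (E = 4 - 5 = -1)
J(a, L) = a²/3 (J(a, L) = (a*a)/3 = a²/3)
-40*(G(E, 8) + J(Y(-4), 12)) = -40*(-1*8 + (-2*(-4))²/3) = -40*(-8 + (⅓)*8²) = -40*(-8 + (⅓)*64) = -40*(-8 + 64/3) = -40*40/3 = -1600/3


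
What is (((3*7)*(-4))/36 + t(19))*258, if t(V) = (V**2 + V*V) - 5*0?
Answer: 185674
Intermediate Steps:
t(V) = 2*V**2 (t(V) = (V**2 + V**2) + 0 = 2*V**2 + 0 = 2*V**2)
(((3*7)*(-4))/36 + t(19))*258 = (((3*7)*(-4))/36 + 2*19**2)*258 = ((21*(-4))*(1/36) + 2*361)*258 = (-84*1/36 + 722)*258 = (-7/3 + 722)*258 = (2159/3)*258 = 185674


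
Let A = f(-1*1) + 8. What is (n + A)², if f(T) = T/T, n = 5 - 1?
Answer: 169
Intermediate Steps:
n = 4
f(T) = 1
A = 9 (A = 1 + 8 = 9)
(n + A)² = (4 + 9)² = 13² = 169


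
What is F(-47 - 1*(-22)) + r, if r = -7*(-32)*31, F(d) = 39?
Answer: 6983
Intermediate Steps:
r = 6944 (r = 224*31 = 6944)
F(-47 - 1*(-22)) + r = 39 + 6944 = 6983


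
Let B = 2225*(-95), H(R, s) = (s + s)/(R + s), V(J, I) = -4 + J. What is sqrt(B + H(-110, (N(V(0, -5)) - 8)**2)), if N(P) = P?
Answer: I*sqrt(61084927)/17 ≈ 459.75*I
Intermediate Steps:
H(R, s) = 2*s/(R + s) (H(R, s) = (2*s)/(R + s) = 2*s/(R + s))
B = -211375
sqrt(B + H(-110, (N(V(0, -5)) - 8)**2)) = sqrt(-211375 + 2*((-4 + 0) - 8)**2/(-110 + ((-4 + 0) - 8)**2)) = sqrt(-211375 + 2*(-4 - 8)**2/(-110 + (-4 - 8)**2)) = sqrt(-211375 + 2*(-12)**2/(-110 + (-12)**2)) = sqrt(-211375 + 2*144/(-110 + 144)) = sqrt(-211375 + 2*144/34) = sqrt(-211375 + 2*144*(1/34)) = sqrt(-211375 + 144/17) = sqrt(-3593231/17) = I*sqrt(61084927)/17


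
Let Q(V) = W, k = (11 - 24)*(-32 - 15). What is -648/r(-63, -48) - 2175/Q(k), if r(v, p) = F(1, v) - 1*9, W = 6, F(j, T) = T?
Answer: -707/2 ≈ -353.50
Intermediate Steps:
k = 611 (k = -13*(-47) = 611)
Q(V) = 6
r(v, p) = -9 + v (r(v, p) = v - 1*9 = v - 9 = -9 + v)
-648/r(-63, -48) - 2175/Q(k) = -648/(-9 - 63) - 2175/6 = -648/(-72) - 2175*⅙ = -648*(-1/72) - 725/2 = 9 - 725/2 = -707/2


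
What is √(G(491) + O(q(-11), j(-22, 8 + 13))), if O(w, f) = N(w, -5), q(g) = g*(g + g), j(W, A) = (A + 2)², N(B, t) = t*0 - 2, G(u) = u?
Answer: √489 ≈ 22.113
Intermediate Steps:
N(B, t) = -2 (N(B, t) = 0 - 2 = -2)
j(W, A) = (2 + A)²
q(g) = 2*g² (q(g) = g*(2*g) = 2*g²)
O(w, f) = -2
√(G(491) + O(q(-11), j(-22, 8 + 13))) = √(491 - 2) = √489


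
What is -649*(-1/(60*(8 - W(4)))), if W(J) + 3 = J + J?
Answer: 649/180 ≈ 3.6056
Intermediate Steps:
W(J) = -3 + 2*J (W(J) = -3 + (J + J) = -3 + 2*J)
-649*(-1/(60*(8 - W(4)))) = -649*(-1/(60*(8 - (-3 + 2*4)))) = -649*(-1/(60*(8 - (-3 + 8)))) = -649*(-1/(60*(8 - 1*5))) = -649*(-1/(60*(8 - 5))) = -649/((-60*3)) = -649/(-180) = -649*(-1/180) = 649/180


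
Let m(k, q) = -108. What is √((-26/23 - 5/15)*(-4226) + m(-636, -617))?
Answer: √28936806/69 ≈ 77.961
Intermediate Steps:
√((-26/23 - 5/15)*(-4226) + m(-636, -617)) = √((-26/23 - 5/15)*(-4226) - 108) = √((-26*1/23 - 5*1/15)*(-4226) - 108) = √((-26/23 - ⅓)*(-4226) - 108) = √(-101/69*(-4226) - 108) = √(426826/69 - 108) = √(419374/69) = √28936806/69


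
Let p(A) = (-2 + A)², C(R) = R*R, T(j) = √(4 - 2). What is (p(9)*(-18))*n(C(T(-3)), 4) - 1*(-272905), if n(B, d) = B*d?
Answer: 265849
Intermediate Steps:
T(j) = √2
C(R) = R²
(p(9)*(-18))*n(C(T(-3)), 4) - 1*(-272905) = ((-2 + 9)²*(-18))*((√2)²*4) - 1*(-272905) = (7²*(-18))*(2*4) + 272905 = (49*(-18))*8 + 272905 = -882*8 + 272905 = -7056 + 272905 = 265849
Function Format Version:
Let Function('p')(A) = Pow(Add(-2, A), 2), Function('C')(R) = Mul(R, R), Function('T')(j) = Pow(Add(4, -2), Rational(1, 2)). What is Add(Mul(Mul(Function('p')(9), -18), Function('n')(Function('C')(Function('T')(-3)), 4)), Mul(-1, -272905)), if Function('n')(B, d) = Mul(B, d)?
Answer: 265849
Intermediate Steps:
Function('T')(j) = Pow(2, Rational(1, 2))
Function('C')(R) = Pow(R, 2)
Add(Mul(Mul(Function('p')(9), -18), Function('n')(Function('C')(Function('T')(-3)), 4)), Mul(-1, -272905)) = Add(Mul(Mul(Pow(Add(-2, 9), 2), -18), Mul(Pow(Pow(2, Rational(1, 2)), 2), 4)), Mul(-1, -272905)) = Add(Mul(Mul(Pow(7, 2), -18), Mul(2, 4)), 272905) = Add(Mul(Mul(49, -18), 8), 272905) = Add(Mul(-882, 8), 272905) = Add(-7056, 272905) = 265849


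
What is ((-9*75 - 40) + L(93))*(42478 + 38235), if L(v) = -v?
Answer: -65216104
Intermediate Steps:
((-9*75 - 40) + L(93))*(42478 + 38235) = ((-9*75 - 40) - 1*93)*(42478 + 38235) = ((-675 - 40) - 93)*80713 = (-715 - 93)*80713 = -808*80713 = -65216104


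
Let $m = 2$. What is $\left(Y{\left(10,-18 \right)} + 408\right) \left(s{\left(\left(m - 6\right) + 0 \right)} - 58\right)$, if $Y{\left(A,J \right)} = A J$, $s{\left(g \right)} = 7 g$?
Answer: $-19608$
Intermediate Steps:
$\left(Y{\left(10,-18 \right)} + 408\right) \left(s{\left(\left(m - 6\right) + 0 \right)} - 58\right) = \left(10 \left(-18\right) + 408\right) \left(7 \left(\left(2 - 6\right) + 0\right) - 58\right) = \left(-180 + 408\right) \left(7 \left(-4 + 0\right) - 58\right) = 228 \left(7 \left(-4\right) - 58\right) = 228 \left(-28 - 58\right) = 228 \left(-86\right) = -19608$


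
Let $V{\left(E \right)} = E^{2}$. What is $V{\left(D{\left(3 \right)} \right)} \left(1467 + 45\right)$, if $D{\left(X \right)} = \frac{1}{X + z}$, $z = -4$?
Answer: $1512$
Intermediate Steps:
$D{\left(X \right)} = \frac{1}{-4 + X}$ ($D{\left(X \right)} = \frac{1}{X - 4} = \frac{1}{-4 + X}$)
$V{\left(D{\left(3 \right)} \right)} \left(1467 + 45\right) = \left(\frac{1}{-4 + 3}\right)^{2} \left(1467 + 45\right) = \left(\frac{1}{-1}\right)^{2} \cdot 1512 = \left(-1\right)^{2} \cdot 1512 = 1 \cdot 1512 = 1512$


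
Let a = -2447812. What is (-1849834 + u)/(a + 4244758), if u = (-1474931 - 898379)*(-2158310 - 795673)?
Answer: 3505357771948/898473 ≈ 3.9015e+6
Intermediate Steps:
u = 7010717393730 (u = -2373310*(-2953983) = 7010717393730)
(-1849834 + u)/(a + 4244758) = (-1849834 + 7010717393730)/(-2447812 + 4244758) = 7010715543896/1796946 = 7010715543896*(1/1796946) = 3505357771948/898473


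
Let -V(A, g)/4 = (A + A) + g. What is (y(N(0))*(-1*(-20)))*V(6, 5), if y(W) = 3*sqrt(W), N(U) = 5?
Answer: -4080*sqrt(5) ≈ -9123.2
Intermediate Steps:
V(A, g) = -8*A - 4*g (V(A, g) = -4*((A + A) + g) = -4*(2*A + g) = -4*(g + 2*A) = -8*A - 4*g)
(y(N(0))*(-1*(-20)))*V(6, 5) = ((3*sqrt(5))*(-1*(-20)))*(-8*6 - 4*5) = ((3*sqrt(5))*20)*(-48 - 20) = (60*sqrt(5))*(-68) = -4080*sqrt(5)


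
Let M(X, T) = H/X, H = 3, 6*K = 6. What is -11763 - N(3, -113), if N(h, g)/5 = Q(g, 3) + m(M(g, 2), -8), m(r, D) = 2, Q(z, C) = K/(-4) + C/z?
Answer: -5320771/452 ≈ -11772.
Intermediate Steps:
K = 1 (K = (⅙)*6 = 1)
Q(z, C) = -¼ + C/z (Q(z, C) = 1/(-4) + C/z = 1*(-¼) + C/z = -¼ + C/z)
M(X, T) = 3/X
N(h, g) = 10 + 5*(3 - g/4)/g (N(h, g) = 5*((3 - g/4)/g + 2) = 5*(2 + (3 - g/4)/g) = 10 + 5*(3 - g/4)/g)
-11763 - N(3, -113) = -11763 - (35/4 + 15/(-113)) = -11763 - (35/4 + 15*(-1/113)) = -11763 - (35/4 - 15/113) = -11763 - 1*3895/452 = -11763 - 3895/452 = -5320771/452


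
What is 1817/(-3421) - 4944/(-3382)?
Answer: 5384165/5784911 ≈ 0.93073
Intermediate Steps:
1817/(-3421) - 4944/(-3382) = 1817*(-1/3421) - 4944*(-1/3382) = -1817/3421 + 2472/1691 = 5384165/5784911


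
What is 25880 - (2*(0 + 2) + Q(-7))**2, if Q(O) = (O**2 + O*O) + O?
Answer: 16855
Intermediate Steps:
Q(O) = O + 2*O**2 (Q(O) = (O**2 + O**2) + O = 2*O**2 + O = O + 2*O**2)
25880 - (2*(0 + 2) + Q(-7))**2 = 25880 - (2*(0 + 2) - 7*(1 + 2*(-7)))**2 = 25880 - (2*2 - 7*(1 - 14))**2 = 25880 - (4 - 7*(-13))**2 = 25880 - (4 + 91)**2 = 25880 - 1*95**2 = 25880 - 1*9025 = 25880 - 9025 = 16855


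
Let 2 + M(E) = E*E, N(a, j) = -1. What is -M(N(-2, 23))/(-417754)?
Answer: -1/417754 ≈ -2.3938e-6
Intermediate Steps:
M(E) = -2 + E**2 (M(E) = -2 + E*E = -2 + E**2)
-M(N(-2, 23))/(-417754) = -(-2 + (-1)**2)/(-417754) = -(-2 + 1)*(-1)/417754 = -(-1)*(-1)/417754 = -1*1/417754 = -1/417754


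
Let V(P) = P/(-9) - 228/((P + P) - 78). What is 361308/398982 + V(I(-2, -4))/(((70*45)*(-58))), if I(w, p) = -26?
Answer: 7925971829/8752667625 ≈ 0.90555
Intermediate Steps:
V(P) = -228/(-78 + 2*P) - P/9 (V(P) = P*(-⅑) - 228/(2*P - 78) = -P/9 - 228/(-78 + 2*P) = -228/(-78 + 2*P) - P/9)
361308/398982 + V(I(-2, -4))/(((70*45)*(-58))) = 361308/398982 + ((-1026 - 1*(-26)² + 39*(-26))/(9*(-39 - 26)))/(((70*45)*(-58))) = 361308*(1/398982) + ((⅑)*(-1026 - 1*676 - 1014)/(-65))/((3150*(-58))) = 60218/66497 + ((⅑)*(-1/65)*(-1026 - 676 - 1014))/(-182700) = 60218/66497 + ((⅑)*(-1/65)*(-2716))*(-1/182700) = 60218/66497 + (2716/585)*(-1/182700) = 60218/66497 - 97/3817125 = 7925971829/8752667625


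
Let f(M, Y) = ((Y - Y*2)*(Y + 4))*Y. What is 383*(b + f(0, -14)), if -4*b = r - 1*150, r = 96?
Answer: 1511701/2 ≈ 7.5585e+5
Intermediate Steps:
b = 27/2 (b = -(96 - 1*150)/4 = -(96 - 150)/4 = -1/4*(-54) = 27/2 ≈ 13.500)
f(M, Y) = -Y**2*(4 + Y) (f(M, Y) = ((Y - 2*Y)*(4 + Y))*Y = ((-Y)*(4 + Y))*Y = (-Y*(4 + Y))*Y = -Y**2*(4 + Y))
383*(b + f(0, -14)) = 383*(27/2 + (-14)**2*(-4 - 1*(-14))) = 383*(27/2 + 196*(-4 + 14)) = 383*(27/2 + 196*10) = 383*(27/2 + 1960) = 383*(3947/2) = 1511701/2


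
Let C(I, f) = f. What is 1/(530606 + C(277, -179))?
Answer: 1/530427 ≈ 1.8853e-6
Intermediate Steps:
1/(530606 + C(277, -179)) = 1/(530606 - 179) = 1/530427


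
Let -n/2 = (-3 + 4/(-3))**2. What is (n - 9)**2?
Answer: 175561/81 ≈ 2167.4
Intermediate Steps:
n = -338/9 (n = -2*(-3 + 4/(-3))**2 = -2*(-3 + 4*(-1/3))**2 = -2*(-3 - 4/3)**2 = -2*(-13/3)**2 = -2*169/9 = -338/9 ≈ -37.556)
(n - 9)**2 = (-338/9 - 9)**2 = (-419/9)**2 = 175561/81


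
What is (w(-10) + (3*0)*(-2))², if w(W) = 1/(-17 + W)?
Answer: 1/729 ≈ 0.0013717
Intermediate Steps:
(w(-10) + (3*0)*(-2))² = (1/(-17 - 10) + (3*0)*(-2))² = (1/(-27) + 0*(-2))² = (-1/27 + 0)² = (-1/27)² = 1/729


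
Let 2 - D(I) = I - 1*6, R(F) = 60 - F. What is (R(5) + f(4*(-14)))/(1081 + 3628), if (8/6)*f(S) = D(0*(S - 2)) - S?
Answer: 103/4709 ≈ 0.021873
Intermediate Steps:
D(I) = 8 - I (D(I) = 2 - (I - 1*6) = 2 - (I - 6) = 2 - (-6 + I) = 2 + (6 - I) = 8 - I)
f(S) = 6 - 3*S/4 (f(S) = 3*((8 - 0*(S - 2)) - S)/4 = 3*((8 - 0*(-2 + S)) - S)/4 = 3*((8 - 1*0) - S)/4 = 3*((8 + 0) - S)/4 = 3*(8 - S)/4 = 6 - 3*S/4)
(R(5) + f(4*(-14)))/(1081 + 3628) = ((60 - 1*5) + (6 - 3*(-14)))/(1081 + 3628) = ((60 - 5) + (6 - ¾*(-56)))/4709 = (55 + (6 + 42))*(1/4709) = (55 + 48)*(1/4709) = 103*(1/4709) = 103/4709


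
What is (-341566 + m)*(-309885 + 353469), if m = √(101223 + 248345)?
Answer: -14886812544 + 348672*√5462 ≈ -1.4861e+10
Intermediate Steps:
m = 8*√5462 (m = √349568 = 8*√5462 ≈ 591.24)
(-341566 + m)*(-309885 + 353469) = (-341566 + 8*√5462)*(-309885 + 353469) = (-341566 + 8*√5462)*43584 = -14886812544 + 348672*√5462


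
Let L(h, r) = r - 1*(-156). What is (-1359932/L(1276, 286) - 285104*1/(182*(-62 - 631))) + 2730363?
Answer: 13230076471/4851 ≈ 2.7273e+6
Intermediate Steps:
L(h, r) = 156 + r (L(h, r) = r + 156 = 156 + r)
(-1359932/L(1276, 286) - 285104*1/(182*(-62 - 631))) + 2730363 = (-1359932/(156 + 286) - 285104*1/(182*(-62 - 631))) + 2730363 = (-1359932/442 - 285104/(182*(-693))) + 2730363 = (-1359932*1/442 - 285104/(-126126)) + 2730363 = (-39998/13 - 285104*(-1/126126)) + 2730363 = (-39998/13 + 142552/63063) + 2730363 = -14914442/4851 + 2730363 = 13230076471/4851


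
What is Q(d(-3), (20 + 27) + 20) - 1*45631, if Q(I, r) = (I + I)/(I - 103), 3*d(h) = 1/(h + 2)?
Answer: -7072804/155 ≈ -45631.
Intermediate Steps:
d(h) = 1/(3*(2 + h)) (d(h) = 1/(3*(h + 2)) = 1/(3*(2 + h)))
Q(I, r) = 2*I/(-103 + I) (Q(I, r) = (2*I)/(-103 + I) = 2*I/(-103 + I))
Q(d(-3), (20 + 27) + 20) - 1*45631 = 2*(1/(3*(2 - 3)))/(-103 + 1/(3*(2 - 3))) - 1*45631 = 2*((1/3)/(-1))/(-103 + (1/3)/(-1)) - 45631 = 2*((1/3)*(-1))/(-103 + (1/3)*(-1)) - 45631 = 2*(-1/3)/(-103 - 1/3) - 45631 = 2*(-1/3)/(-310/3) - 45631 = 2*(-1/3)*(-3/310) - 45631 = 1/155 - 45631 = -7072804/155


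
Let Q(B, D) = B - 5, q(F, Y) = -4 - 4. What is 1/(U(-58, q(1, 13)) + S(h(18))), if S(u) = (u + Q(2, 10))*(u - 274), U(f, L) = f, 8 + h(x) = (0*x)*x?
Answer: 1/3044 ≈ 0.00032852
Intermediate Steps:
q(F, Y) = -8
h(x) = -8 (h(x) = -8 + (0*x)*x = -8 + 0*x = -8 + 0 = -8)
Q(B, D) = -5 + B
S(u) = (-274 + u)*(-3 + u) (S(u) = (u + (-5 + 2))*(u - 274) = (u - 3)*(-274 + u) = (-3 + u)*(-274 + u) = (-274 + u)*(-3 + u))
1/(U(-58, q(1, 13)) + S(h(18))) = 1/(-58 + (822 + (-8)² - 277*(-8))) = 1/(-58 + (822 + 64 + 2216)) = 1/(-58 + 3102) = 1/3044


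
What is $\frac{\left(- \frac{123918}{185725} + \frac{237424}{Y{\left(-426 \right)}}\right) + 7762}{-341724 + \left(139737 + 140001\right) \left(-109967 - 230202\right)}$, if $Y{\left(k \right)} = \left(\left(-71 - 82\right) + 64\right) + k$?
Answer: $- \frac{3675069982}{47903997232034475} \approx -7.6717 \cdot 10^{-8}$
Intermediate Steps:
$Y{\left(k \right)} = -89 + k$ ($Y{\left(k \right)} = \left(\left(-71 - 82\right) + 64\right) + k = \left(-153 + 64\right) + k = -89 + k$)
$\frac{\left(- \frac{123918}{185725} + \frac{237424}{Y{\left(-426 \right)}}\right) + 7762}{-341724 + \left(139737 + 140001\right) \left(-109967 - 230202\right)} = \frac{\left(- \frac{123918}{185725} + \frac{237424}{-89 - 426}\right) + 7762}{-341724 + \left(139737 + 140001\right) \left(-109967 - 230202\right)} = \frac{\left(\left(-123918\right) \frac{1}{185725} + \frac{237424}{-515}\right) + 7762}{-341724 + 279738 \left(-340169\right)} = \frac{\left(- \frac{6522}{9775} + 237424 \left(- \frac{1}{515}\right)\right) + 7762}{-341724 - 95158195722} = \frac{\left(- \frac{6522}{9775} - \frac{237424}{515}\right) + 7762}{-95158537446} = \left(- \frac{464835686}{1006825} + 7762\right) \left(- \frac{1}{95158537446}\right) = \frac{7350139964}{1006825} \left(- \frac{1}{95158537446}\right) = - \frac{3675069982}{47903997232034475}$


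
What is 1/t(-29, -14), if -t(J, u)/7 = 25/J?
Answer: 29/175 ≈ 0.16571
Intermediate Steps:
t(J, u) = -175/J
1/t(-29, -14) = 1/(-175/(-29)) = 1/(-175*(-1/29)) = 1/(175/29) = 29/175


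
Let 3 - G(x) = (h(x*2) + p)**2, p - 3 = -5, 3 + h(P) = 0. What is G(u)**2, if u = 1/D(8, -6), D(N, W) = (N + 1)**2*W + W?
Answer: 484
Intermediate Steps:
h(P) = -3 (h(P) = -3 + 0 = -3)
p = -2 (p = 3 - 5 = -2)
D(N, W) = W + W*(1 + N)**2 (D(N, W) = (1 + N)**2*W + W = W*(1 + N)**2 + W = W + W*(1 + N)**2)
u = -1/492 (u = 1/(-6*(1 + (1 + 8)**2)) = 1/(-6*(1 + 9**2)) = 1/(-6*(1 + 81)) = 1/(-6*82) = 1/(-492) = -1/492 ≈ -0.0020325)
G(x) = -22 (G(x) = 3 - (-3 - 2)**2 = 3 - 1*(-5)**2 = 3 - 1*25 = 3 - 25 = -22)
G(u)**2 = (-22)**2 = 484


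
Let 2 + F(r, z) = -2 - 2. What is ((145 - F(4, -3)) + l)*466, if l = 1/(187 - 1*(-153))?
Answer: 11962453/170 ≈ 70367.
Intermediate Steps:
F(r, z) = -6 (F(r, z) = -2 + (-2 - 2) = -2 - 4 = -6)
l = 1/340 (l = 1/(187 + 153) = 1/340 ≈ 0.0029412)
((145 - F(4, -3)) + l)*466 = ((145 - 1*(-6)) + 1/340)*466 = ((145 + 6) + 1/340)*466 = (151 + 1/340)*466 = (51341/340)*466 = 11962453/170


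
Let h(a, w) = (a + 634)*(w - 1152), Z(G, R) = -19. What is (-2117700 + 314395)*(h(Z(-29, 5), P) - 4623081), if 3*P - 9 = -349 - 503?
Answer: 9926068762680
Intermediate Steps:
P = -281 (P = 3 + (-349 - 503)/3 = 3 + (⅓)*(-852) = 3 - 284 = -281)
h(a, w) = (-1152 + w)*(634 + a) (h(a, w) = (634 + a)*(-1152 + w) = (-1152 + w)*(634 + a))
(-2117700 + 314395)*(h(Z(-29, 5), P) - 4623081) = (-2117700 + 314395)*((-730368 - 1152*(-19) + 634*(-281) - 19*(-281)) - 4623081) = -1803305*((-730368 + 21888 - 178154 + 5339) - 4623081) = -1803305*(-881295 - 4623081) = -1803305*(-5504376) = 9926068762680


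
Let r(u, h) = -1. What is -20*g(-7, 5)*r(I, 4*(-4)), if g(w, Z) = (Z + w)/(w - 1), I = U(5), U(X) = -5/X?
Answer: 5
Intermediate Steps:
I = -1 (I = -5/5 = -5*1/5 = -1)
g(w, Z) = (Z + w)/(-1 + w)
-20*g(-7, 5)*r(I, 4*(-4)) = -20*(5 - 7)/(-1 - 7)*(-1) = -20*-2/(-8)*(-1) = -20*(-1/8*(-2))*(-1) = -5*(-1) = -20*(-1/4) = 5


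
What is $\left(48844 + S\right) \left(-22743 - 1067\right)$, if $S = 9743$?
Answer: $-1394956470$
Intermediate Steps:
$\left(48844 + S\right) \left(-22743 - 1067\right) = \left(48844 + 9743\right) \left(-22743 - 1067\right) = 58587 \left(-23810\right) = -1394956470$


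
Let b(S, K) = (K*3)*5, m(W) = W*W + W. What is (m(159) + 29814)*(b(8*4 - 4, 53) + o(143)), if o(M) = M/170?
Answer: 3737739711/85 ≈ 4.3973e+7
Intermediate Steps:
m(W) = W + W**2 (m(W) = W**2 + W = W + W**2)
b(S, K) = 15*K (b(S, K) = (3*K)*5 = 15*K)
o(M) = M/170 (o(M) = M*(1/170) = M/170)
(m(159) + 29814)*(b(8*4 - 4, 53) + o(143)) = (159*(1 + 159) + 29814)*(15*53 + (1/170)*143) = (159*160 + 29814)*(795 + 143/170) = (25440 + 29814)*(135293/170) = 55254*(135293/170) = 3737739711/85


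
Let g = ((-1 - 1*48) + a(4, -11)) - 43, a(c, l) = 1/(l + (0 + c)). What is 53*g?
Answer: -34185/7 ≈ -4883.6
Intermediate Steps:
a(c, l) = 1/(c + l) (a(c, l) = 1/(l + c) = 1/(c + l))
g = -645/7 (g = ((-1 - 1*48) + 1/(4 - 11)) - 43 = ((-1 - 48) + 1/(-7)) - 43 = (-49 - 1/7) - 43 = -344/7 - 43 = -645/7 ≈ -92.143)
53*g = 53*(-645/7) = -34185/7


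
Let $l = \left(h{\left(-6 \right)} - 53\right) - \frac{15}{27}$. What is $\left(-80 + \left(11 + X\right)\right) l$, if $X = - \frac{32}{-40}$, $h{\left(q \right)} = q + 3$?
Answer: $\frac{173569}{45} \approx 3857.1$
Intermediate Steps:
$h{\left(q \right)} = 3 + q$
$X = \frac{4}{5}$ ($X = \left(-32\right) \left(- \frac{1}{40}\right) = \frac{4}{5} \approx 0.8$)
$l = - \frac{509}{9}$ ($l = \left(\left(3 - 6\right) - 53\right) - \frac{15}{27} = \left(-3 - 53\right) - \frac{5}{9} = -56 - \frac{5}{9} = - \frac{509}{9} \approx -56.556$)
$\left(-80 + \left(11 + X\right)\right) l = \left(-80 + \left(11 + \frac{4}{5}\right)\right) \left(- \frac{509}{9}\right) = \left(-80 + \frac{59}{5}\right) \left(- \frac{509}{9}\right) = \left(- \frac{341}{5}\right) \left(- \frac{509}{9}\right) = \frac{173569}{45}$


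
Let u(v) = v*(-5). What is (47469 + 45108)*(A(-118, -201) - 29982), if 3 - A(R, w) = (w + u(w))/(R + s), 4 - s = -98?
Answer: -11082855555/4 ≈ -2.7707e+9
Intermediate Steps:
u(v) = -5*v
s = 102 (s = 4 - 1*(-98) = 4 + 98 = 102)
A(R, w) = 3 + 4*w/(102 + R) (A(R, w) = 3 - (w - 5*w)/(R + 102) = 3 - (-4*w)/(102 + R) = 3 - (-4)*w/(102 + R) = 3 + 4*w/(102 + R))
(47469 + 45108)*(A(-118, -201) - 29982) = (47469 + 45108)*((306 + 3*(-118) + 4*(-201))/(102 - 118) - 29982) = 92577*((306 - 354 - 804)/(-16) - 29982) = 92577*(-1/16*(-852) - 29982) = 92577*(213/4 - 29982) = 92577*(-119715/4) = -11082855555/4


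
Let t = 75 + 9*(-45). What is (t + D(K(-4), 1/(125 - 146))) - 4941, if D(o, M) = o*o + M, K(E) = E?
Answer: -110356/21 ≈ -5255.0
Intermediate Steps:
D(o, M) = M + o² (D(o, M) = o² + M = M + o²)
t = -330 (t = 75 - 405 = -330)
(t + D(K(-4), 1/(125 - 146))) - 4941 = (-330 + (1/(125 - 146) + (-4)²)) - 4941 = (-330 + (1/(-21) + 16)) - 4941 = (-330 + (-1/21 + 16)) - 4941 = (-330 + 335/21) - 4941 = -6595/21 - 4941 = -110356/21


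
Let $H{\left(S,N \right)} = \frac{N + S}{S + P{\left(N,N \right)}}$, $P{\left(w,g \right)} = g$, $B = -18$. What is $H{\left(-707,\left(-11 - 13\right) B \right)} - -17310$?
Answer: $17311$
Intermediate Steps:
$H{\left(S,N \right)} = 1$ ($H{\left(S,N \right)} = \frac{N + S}{S + N} = \frac{N + S}{N + S} = 1$)
$H{\left(-707,\left(-11 - 13\right) B \right)} - -17310 = 1 - -17310 = 1 + 17310 = 17311$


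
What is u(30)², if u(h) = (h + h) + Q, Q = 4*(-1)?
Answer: 3136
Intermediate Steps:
Q = -4
u(h) = -4 + 2*h (u(h) = (h + h) - 4 = 2*h - 4 = -4 + 2*h)
u(30)² = (-4 + 2*30)² = (-4 + 60)² = 56² = 3136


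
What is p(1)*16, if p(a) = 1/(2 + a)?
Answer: 16/3 ≈ 5.3333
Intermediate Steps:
p(1)*16 = 16/(2 + 1) = 16/3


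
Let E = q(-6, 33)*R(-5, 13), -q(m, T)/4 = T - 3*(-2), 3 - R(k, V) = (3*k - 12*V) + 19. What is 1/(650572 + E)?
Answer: 1/626392 ≈ 1.5964e-6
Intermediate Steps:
R(k, V) = -16 - 3*k + 12*V (R(k, V) = 3 - ((3*k - 12*V) + 19) = 3 - ((-12*V + 3*k) + 19) = 3 - (19 - 12*V + 3*k) = 3 + (-19 - 3*k + 12*V) = -16 - 3*k + 12*V)
q(m, T) = -24 - 4*T (q(m, T) = -4*(T - 3*(-2)) = -4*(T + 6) = -4*(6 + T) = -24 - 4*T)
E = -24180 (E = (-24 - 4*33)*(-16 - 3*(-5) + 12*13) = (-24 - 132)*(-16 + 15 + 156) = -156*155 = -24180)
1/(650572 + E) = 1/(650572 - 24180) = 1/626392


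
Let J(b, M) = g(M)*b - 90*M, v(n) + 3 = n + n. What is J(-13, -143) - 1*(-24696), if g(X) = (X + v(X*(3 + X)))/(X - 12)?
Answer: 6341352/155 ≈ 40912.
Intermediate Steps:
v(n) = -3 + 2*n (v(n) = -3 + (n + n) = -3 + 2*n)
g(X) = (-3 + X + 2*X*(3 + X))/(-12 + X) (g(X) = (X + (-3 + 2*(X*(3 + X))))/(X - 12) = (X + (-3 + 2*X*(3 + X)))/(-12 + X) = (-3 + X + 2*X*(3 + X))/(-12 + X))
J(b, M) = -90*M + b*(-3 + M + 2*M*(3 + M))/(-12 + M) (J(b, M) = ((-3 + M + 2*M*(3 + M))/(-12 + M))*b - 90*M = b*(-3 + M + 2*M*(3 + M))/(-12 + M) - 90*M = -90*M + b*(-3 + M + 2*M*(3 + M))/(-12 + M))
J(-13, -143) - 1*(-24696) = (-13*(-3 - 143 + 2*(-143)*(3 - 143)) - 90*(-143)*(-12 - 143))/(-12 - 143) - 1*(-24696) = (-13*(-3 - 143 + 2*(-143)*(-140)) - 90*(-143)*(-155))/(-155) + 24696 = -(-13*(-3 - 143 + 40040) - 1994850)/155 + 24696 = -(-13*39894 - 1994850)/155 + 24696 = -(-518622 - 1994850)/155 + 24696 = -1/155*(-2513472) + 24696 = 2513472/155 + 24696 = 6341352/155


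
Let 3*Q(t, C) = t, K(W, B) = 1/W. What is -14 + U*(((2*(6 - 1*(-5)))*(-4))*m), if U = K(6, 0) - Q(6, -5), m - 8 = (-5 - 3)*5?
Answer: -15530/3 ≈ -5176.7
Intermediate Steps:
K(W, B) = 1/W
m = -32 (m = 8 + (-5 - 3)*5 = 8 - 8*5 = 8 - 40 = -32)
Q(t, C) = t/3
U = -11/6 (U = 1/6 - 6/3 = 1/6 - 1*2 = 1/6 - 2 = -11/6 ≈ -1.8333)
-14 + U*(((2*(6 - 1*(-5)))*(-4))*m) = -14 - 11*(2*(6 - 1*(-5)))*(-4)*(-32)/6 = -14 - 11*(2*(6 + 5))*(-4)*(-32)/6 = -14 - 11*(2*11)*(-4)*(-32)/6 = -14 - 11*22*(-4)*(-32)/6 = -14 - (-484)*(-32)/3 = -14 - 11/6*2816 = -14 - 15488/3 = -15530/3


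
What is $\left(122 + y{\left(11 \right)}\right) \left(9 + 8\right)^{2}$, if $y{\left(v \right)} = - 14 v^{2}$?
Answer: $-454308$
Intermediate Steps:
$\left(122 + y{\left(11 \right)}\right) \left(9 + 8\right)^{2} = \left(122 - 14 \cdot 11^{2}\right) \left(9 + 8\right)^{2} = \left(122 - 1694\right) 17^{2} = \left(122 - 1694\right) 289 = \left(-1572\right) 289 = -454308$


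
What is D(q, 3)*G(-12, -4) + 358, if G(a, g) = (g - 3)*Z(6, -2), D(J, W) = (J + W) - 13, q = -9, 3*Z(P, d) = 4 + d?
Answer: 1340/3 ≈ 446.67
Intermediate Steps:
Z(P, d) = 4/3 + d/3 (Z(P, d) = (4 + d)/3 = 4/3 + d/3)
D(J, W) = -13 + J + W
G(a, g) = -2 + 2*g/3 (G(a, g) = (g - 3)*(4/3 + (⅓)*(-2)) = (-3 + g)*(4/3 - ⅔) = (-3 + g)*(⅔) = -2 + 2*g/3)
D(q, 3)*G(-12, -4) + 358 = (-13 - 9 + 3)*(-2 + (⅔)*(-4)) + 358 = -19*(-2 - 8/3) + 358 = -19*(-14/3) + 358 = 266/3 + 358 = 1340/3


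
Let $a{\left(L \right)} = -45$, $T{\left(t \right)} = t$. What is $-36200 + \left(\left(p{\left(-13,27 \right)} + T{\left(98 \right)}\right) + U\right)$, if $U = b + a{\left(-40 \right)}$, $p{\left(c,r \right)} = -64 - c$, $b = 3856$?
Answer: $-32342$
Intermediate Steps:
$U = 3811$ ($U = 3856 - 45 = 3811$)
$-36200 + \left(\left(p{\left(-13,27 \right)} + T{\left(98 \right)}\right) + U\right) = -36200 + \left(\left(\left(-64 - -13\right) + 98\right) + 3811\right) = -36200 + \left(\left(\left(-64 + 13\right) + 98\right) + 3811\right) = -36200 + \left(\left(-51 + 98\right) + 3811\right) = -36200 + \left(47 + 3811\right) = -36200 + 3858 = -32342$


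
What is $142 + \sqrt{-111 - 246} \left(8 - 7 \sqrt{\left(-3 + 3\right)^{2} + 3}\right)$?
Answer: $142 + i \sqrt{357} \left(8 - 7 \sqrt{3}\right) \approx 142.0 - 77.927 i$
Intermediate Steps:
$142 + \sqrt{-111 - 246} \left(8 - 7 \sqrt{\left(-3 + 3\right)^{2} + 3}\right) = 142 + \sqrt{-357} \left(8 - 7 \sqrt{0^{2} + 3}\right) = 142 + i \sqrt{357} \left(8 - 7 \sqrt{0 + 3}\right) = 142 + i \sqrt{357} \left(8 - 7 \sqrt{3}\right)$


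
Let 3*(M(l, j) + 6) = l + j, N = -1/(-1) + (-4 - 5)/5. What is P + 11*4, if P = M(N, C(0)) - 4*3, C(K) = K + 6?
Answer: 416/15 ≈ 27.733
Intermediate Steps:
C(K) = 6 + K
N = -4/5 (N = -1*(-1) - 9*1/5 = 1 - 9/5 = -4/5 ≈ -0.80000)
M(l, j) = -6 + j/3 + l/3 (M(l, j) = -6 + (l + j)/3 = -6 + (j + l)/3 = -6 + (j/3 + l/3) = -6 + j/3 + l/3)
P = -244/15 (P = (-6 + (6 + 0)/3 + (1/3)*(-4/5)) - 4*3 = (-6 + (1/3)*6 - 4/15) - 12 = (-6 + 2 - 4/15) - 12 = -64/15 - 12 = -244/15 ≈ -16.267)
P + 11*4 = -244/15 + 11*4 = -244/15 + 44 = 416/15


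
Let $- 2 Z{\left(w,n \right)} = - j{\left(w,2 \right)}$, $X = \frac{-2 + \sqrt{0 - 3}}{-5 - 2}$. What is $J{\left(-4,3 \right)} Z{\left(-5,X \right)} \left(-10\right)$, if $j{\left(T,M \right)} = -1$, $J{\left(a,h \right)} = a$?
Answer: $-20$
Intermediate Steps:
$X = \frac{2}{7} - \frac{i \sqrt{3}}{7}$ ($X = \frac{-2 + \sqrt{-3}}{-7} = \left(-2 + i \sqrt{3}\right) \left(- \frac{1}{7}\right) = \frac{2}{7} - \frac{i \sqrt{3}}{7} \approx 0.28571 - 0.24744 i$)
$Z{\left(w,n \right)} = - \frac{1}{2}$ ($Z{\left(w,n \right)} = - \frac{\left(-1\right) \left(-1\right)}{2} = \left(- \frac{1}{2}\right) 1 = - \frac{1}{2}$)
$J{\left(-4,3 \right)} Z{\left(-5,X \right)} \left(-10\right) = \left(-4\right) \left(- \frac{1}{2}\right) \left(-10\right) = 2 \left(-10\right) = -20$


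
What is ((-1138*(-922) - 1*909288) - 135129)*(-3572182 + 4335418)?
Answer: 3678034284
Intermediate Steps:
((-1138*(-922) - 1*909288) - 135129)*(-3572182 + 4335418) = ((1049236 - 909288) - 135129)*763236 = (139948 - 135129)*763236 = 4819*763236 = 3678034284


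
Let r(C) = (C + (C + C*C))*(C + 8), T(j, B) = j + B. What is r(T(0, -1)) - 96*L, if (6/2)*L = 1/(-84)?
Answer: -139/21 ≈ -6.6190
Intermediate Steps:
L = -1/252 (L = (⅓)/(-84) = (⅓)*(-1/84) = -1/252 ≈ -0.0039683)
T(j, B) = B + j
r(C) = (8 + C)*(C² + 2*C) (r(C) = (C + (C + C²))*(8 + C) = (C² + 2*C)*(8 + C) = (8 + C)*(C² + 2*C))
r(T(0, -1)) - 96*L = (-1 + 0)*(16 + (-1 + 0)² + 10*(-1 + 0)) - 96*(-1/252) = -(16 + (-1)² + 10*(-1)) + 8/21 = -(16 + 1 - 10) + 8/21 = -1*7 + 8/21 = -7 + 8/21 = -139/21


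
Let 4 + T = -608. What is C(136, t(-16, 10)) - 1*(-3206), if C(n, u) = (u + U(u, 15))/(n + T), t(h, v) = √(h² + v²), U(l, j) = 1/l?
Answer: 3206 - 3*√89/712 ≈ 3206.0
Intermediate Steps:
T = -612 (T = -4 - 608 = -612)
C(n, u) = (u + 1/u)/(-612 + n) (C(n, u) = (u + 1/u)/(n - 612) = (u + 1/u)/(-612 + n))
C(136, t(-16, 10)) - 1*(-3206) = (1 + (√((-16)² + 10²))²)/((√((-16)² + 10²))*(-612 + 136)) - 1*(-3206) = (1 + (√(256 + 100))²)/(√(256 + 100)*(-476)) + 3206 = -1/476*(1 + (√356)²)/√356 + 3206 = -1/476*(1 + (2*√89)²)/(2*√89) + 3206 = (√89/178)*(-1/476)*(1 + 356) + 3206 = (√89/178)*(-1/476)*357 + 3206 = -3*√89/712 + 3206 = 3206 - 3*√89/712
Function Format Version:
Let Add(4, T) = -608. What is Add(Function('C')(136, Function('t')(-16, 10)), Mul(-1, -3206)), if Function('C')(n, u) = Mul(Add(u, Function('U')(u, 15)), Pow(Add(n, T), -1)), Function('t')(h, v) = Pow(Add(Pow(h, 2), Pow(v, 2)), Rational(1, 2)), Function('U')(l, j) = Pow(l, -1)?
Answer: Add(3206, Mul(Rational(-3, 712), Pow(89, Rational(1, 2)))) ≈ 3206.0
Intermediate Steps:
T = -612 (T = Add(-4, -608) = -612)
Function('C')(n, u) = Mul(Pow(Add(-612, n), -1), Add(u, Pow(u, -1))) (Function('C')(n, u) = Mul(Add(u, Pow(u, -1)), Pow(Add(n, -612), -1)) = Mul(Add(u, Pow(u, -1)), Pow(Add(-612, n), -1)) = Mul(Pow(Add(-612, n), -1), Add(u, Pow(u, -1))))
Add(Function('C')(136, Function('t')(-16, 10)), Mul(-1, -3206)) = Add(Mul(Pow(Pow(Add(Pow(-16, 2), Pow(10, 2)), Rational(1, 2)), -1), Pow(Add(-612, 136), -1), Add(1, Pow(Pow(Add(Pow(-16, 2), Pow(10, 2)), Rational(1, 2)), 2))), Mul(-1, -3206)) = Add(Mul(Pow(Pow(Add(256, 100), Rational(1, 2)), -1), Pow(-476, -1), Add(1, Pow(Pow(Add(256, 100), Rational(1, 2)), 2))), 3206) = Add(Mul(Pow(Pow(356, Rational(1, 2)), -1), Rational(-1, 476), Add(1, Pow(Pow(356, Rational(1, 2)), 2))), 3206) = Add(Mul(Pow(Mul(2, Pow(89, Rational(1, 2))), -1), Rational(-1, 476), Add(1, Pow(Mul(2, Pow(89, Rational(1, 2))), 2))), 3206) = Add(Mul(Mul(Rational(1, 178), Pow(89, Rational(1, 2))), Rational(-1, 476), Add(1, 356)), 3206) = Add(Mul(Mul(Rational(1, 178), Pow(89, Rational(1, 2))), Rational(-1, 476), 357), 3206) = Add(Mul(Rational(-3, 712), Pow(89, Rational(1, 2))), 3206) = Add(3206, Mul(Rational(-3, 712), Pow(89, Rational(1, 2))))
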